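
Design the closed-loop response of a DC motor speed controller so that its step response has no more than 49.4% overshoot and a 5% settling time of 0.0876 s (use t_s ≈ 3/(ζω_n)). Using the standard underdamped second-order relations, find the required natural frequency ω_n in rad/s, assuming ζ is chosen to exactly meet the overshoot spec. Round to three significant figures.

ω_n ≈ 156 rad/s

Inverting the overshoot relation: ζ = |ln 0.494|/√(π² + ln²0.494) = 0.219.
From t_s ≈ 3/(ζω_n): ω_n = 3/(ζ·t_s) = 3/(0.219·0.0876) = 156 rad/s.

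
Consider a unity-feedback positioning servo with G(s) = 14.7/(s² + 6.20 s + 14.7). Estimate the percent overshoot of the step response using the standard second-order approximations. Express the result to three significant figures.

Comparing the denominator to s² + 2ζω_n s + ω_n²: ω_n = √14.7 = 3.83 rad/s, and 2ζω_n = 6.20 so ζ = 6.20/(2·3.83) = 0.809.
%OS = 100·exp(−πζ/√(1−ζ²)) = 1.33%.

%OS ≈ 1.33%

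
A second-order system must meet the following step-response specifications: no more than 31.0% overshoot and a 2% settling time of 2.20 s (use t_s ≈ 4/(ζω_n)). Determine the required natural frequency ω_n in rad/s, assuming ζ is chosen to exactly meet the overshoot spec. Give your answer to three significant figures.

From %OS = 100·exp(−πζ/√(1−ζ²)), invert to get ζ = −ln(OS)/√(π² + ln²(OS)) with OS = 0.310.
−ln 0.310 = 1.171, so ζ = 1.171/√(π² + 1.372) = 0.349.
From t_s ≈ 4/(ζω_n): ω_n = 4/(ζ·t_s) = 4/(0.349·2.20) = 5.20 rad/s.

ω_n ≈ 5.20 rad/s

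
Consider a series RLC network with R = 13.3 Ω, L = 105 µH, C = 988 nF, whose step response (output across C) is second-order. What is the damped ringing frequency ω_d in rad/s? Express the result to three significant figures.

ω_d ≈ 75000 rad/s

For a series RLC circuit (capacitor voltage as output), ω_n = 1/√(LC) = 1/√(105 µH · 988 nF) = 98200 rad/s.
ζ = (R/2)·√(C/L) = (13.3/2)·√(988 nF/105 µH) = 0.645.
ω_d = 98200·√(1 − 0.645²) = 75000 rad/s.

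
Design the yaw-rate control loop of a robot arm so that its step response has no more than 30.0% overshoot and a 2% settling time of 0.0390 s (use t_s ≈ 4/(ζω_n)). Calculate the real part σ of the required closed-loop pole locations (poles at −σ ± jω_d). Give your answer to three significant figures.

The settling-time spec alone fixes σ = ζω_n = 4/t_s = 4/0.0390 = 103.
(Overshoot then fixes ζ = 0.358 and hence ω_d = σ·√(1−ζ²)/ζ = 268 rad/s.)

σ ≈ 103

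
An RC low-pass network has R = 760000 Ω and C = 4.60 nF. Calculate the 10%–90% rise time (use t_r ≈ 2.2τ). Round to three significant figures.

t_r ≈ 0.00769 s

τ = RC = 760000 × 4.60 nF = 0.00350 s.
t_r ≈ 2.2τ = 0.00769 s.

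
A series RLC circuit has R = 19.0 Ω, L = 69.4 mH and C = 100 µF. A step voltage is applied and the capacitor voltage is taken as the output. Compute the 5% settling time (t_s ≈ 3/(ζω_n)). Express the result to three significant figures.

For a series RLC circuit (capacitor voltage as output), ω_n = 1/√(LC) = 1/√(69.4 mH · 100 µF) = 380 rad/s.
ζ = (R/2)·√(C/L) = (19.0/2)·√(100 µF/69.4 mH) = 0.361.
t_s ≈ 3/(ζω_n) = 0.0219 s.

t_s ≈ 0.0219 s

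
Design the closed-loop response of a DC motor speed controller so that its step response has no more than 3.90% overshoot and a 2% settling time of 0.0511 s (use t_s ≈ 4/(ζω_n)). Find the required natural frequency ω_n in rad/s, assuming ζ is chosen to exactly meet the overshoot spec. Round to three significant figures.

From %OS = 100·exp(−πζ/√(1−ζ²)), invert to get ζ = −ln(OS)/√(π² + ln²(OS)) with OS = 0.0390.
−ln 0.0390 = 3.244, so ζ = 3.244/√(π² + 10.52) = 0.718.
Then ω_n = 4/(ζ t_s) = 4/(0.718 × 0.0511) = 109 rad/s.

ω_n ≈ 109 rad/s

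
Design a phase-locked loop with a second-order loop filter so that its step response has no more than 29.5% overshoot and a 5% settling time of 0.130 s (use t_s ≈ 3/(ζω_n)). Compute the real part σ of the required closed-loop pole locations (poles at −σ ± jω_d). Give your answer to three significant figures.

σ ≈ 23.1

The settling-time spec alone fixes σ = ζω_n = 3/t_s = 3/0.130 = 23.1.
(Overshoot then fixes ζ = 0.362 and hence ω_d = σ·√(1−ζ²)/ζ = 59.4 rad/s.)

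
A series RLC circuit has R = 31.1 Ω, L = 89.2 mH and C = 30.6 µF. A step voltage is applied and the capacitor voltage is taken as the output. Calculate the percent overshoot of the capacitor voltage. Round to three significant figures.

%OS ≈ 38.9%

For a series RLC circuit (capacitor voltage as output), ω_n = 1/√(LC) = 1/√(89.2 mH · 30.6 µF) = 605 rad/s.
ζ = (R/2)·√(C/L) = (31.1/2)·√(30.6 µF/89.2 mH) = 0.288.
Overshoot: exp(−π·0.288/√(1−0.288²)) = 0.389, i.e. 38.9%.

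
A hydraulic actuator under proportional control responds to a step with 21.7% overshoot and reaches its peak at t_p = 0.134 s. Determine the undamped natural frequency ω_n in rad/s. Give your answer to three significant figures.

ω_n ≈ 26.1 rad/s

The overshoot fixes ζ = −ln(OS)/√(π²+ln²(OS)) = 0.437.
From t_p = π/ω_d, ω_d = π/0.134 = 23.4 rad/s, so ω_n = ω_d/√(1−ζ²) = 26.1 rad/s.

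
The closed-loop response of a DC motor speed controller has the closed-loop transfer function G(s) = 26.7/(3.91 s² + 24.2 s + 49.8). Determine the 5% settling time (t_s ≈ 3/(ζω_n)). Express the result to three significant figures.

Dividing through by 3.91: denominator becomes s² + 6.189 s + 12.74.
So ω_n = √12.74 = 3.57 rad/s and ζ = 6.189/(2·3.57) = 0.867.
t_s ≈ 3/(ζω_n) = 0.969 s.

t_s ≈ 0.969 s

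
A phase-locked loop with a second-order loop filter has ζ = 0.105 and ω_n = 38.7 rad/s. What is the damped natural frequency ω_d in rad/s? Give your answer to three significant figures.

ω_d ≈ 38.5 rad/s

ω_d = ω_n√(1−ζ²) = 38.7·√0.989 = 38.5 rad/s.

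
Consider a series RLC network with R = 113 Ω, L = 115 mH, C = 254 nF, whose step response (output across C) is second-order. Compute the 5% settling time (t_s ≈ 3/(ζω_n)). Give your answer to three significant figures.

For a series RLC circuit (capacitor voltage as output), ω_n = 1/√(LC) = 1/√(115 mH · 254 nF) = 5850 rad/s.
ζ = (R/2)·√(C/L) = (113/2)·√(254 nF/115 mH) = 0.0840.
t_s ≈ 3/(ζω_n) = 0.00611 s.

t_s ≈ 0.00611 s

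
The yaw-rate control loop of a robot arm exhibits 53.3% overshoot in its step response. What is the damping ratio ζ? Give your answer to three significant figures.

ζ ≈ 0.196

Inverting the overshoot relation: ζ = |ln 0.533|/√(π² + ln²0.533) = 0.196.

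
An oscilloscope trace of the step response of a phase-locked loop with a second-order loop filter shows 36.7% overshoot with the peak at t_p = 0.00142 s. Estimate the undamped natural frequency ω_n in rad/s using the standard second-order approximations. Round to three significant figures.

ω_n ≈ 2320 rad/s

From the overshoot, ζ = −ln(OS)/√(π²+ln²(OS)) = 0.304.
From t_p = π/ω_d, ω_d = π/0.00142 = 2210 rad/s, so ω_n = ω_d/√(1−ζ²) = 2320 rad/s.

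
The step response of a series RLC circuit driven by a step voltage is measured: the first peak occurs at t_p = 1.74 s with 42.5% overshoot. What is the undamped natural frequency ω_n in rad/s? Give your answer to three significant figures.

The overshoot fixes ζ = −ln(OS)/√(π²+ln²(OS)) = 0.263.
From t_p = π/ω_d, ω_d = π/1.74 = 1.81 rad/s, so ω_n = ω_d/√(1−ζ²) = 1.87 rad/s.

ω_n ≈ 1.87 rad/s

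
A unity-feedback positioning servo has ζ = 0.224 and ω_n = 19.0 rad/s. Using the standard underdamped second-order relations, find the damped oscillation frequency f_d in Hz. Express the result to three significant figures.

f_d ≈ 2.95 Hz

ω_d = ω_n√(1−ζ²) = 19.0·√0.950 = 18.5 rad/s.
f_d = ω_d/(2π) = 2.95 Hz.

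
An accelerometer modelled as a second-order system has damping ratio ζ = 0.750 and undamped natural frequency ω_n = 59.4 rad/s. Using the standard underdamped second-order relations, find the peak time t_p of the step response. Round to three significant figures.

The damped frequency is ω_d = ω_n√(1−ζ²) = 59.4·√(1−0.562) = 39.3 rad/s.
Peak time t_p = π/ω_d = π/39.3 = 0.0800 s.

t_p ≈ 0.0800 s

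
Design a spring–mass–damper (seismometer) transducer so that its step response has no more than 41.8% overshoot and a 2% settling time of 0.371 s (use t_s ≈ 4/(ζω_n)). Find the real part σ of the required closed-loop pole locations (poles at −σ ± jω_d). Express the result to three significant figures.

The settling-time spec alone fixes σ = ζω_n = 4/t_s = 4/0.371 = 10.8.
(Overshoot then fixes ζ = 0.268 and hence ω_d = σ·√(1−ζ²)/ζ = 38.8 rad/s.)

σ ≈ 10.8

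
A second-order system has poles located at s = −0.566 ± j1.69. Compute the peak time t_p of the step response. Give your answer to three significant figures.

t_p = π/ω_d with ω_d = 1.69 (the imaginary part), so t_p = 1.86 s.

t_p ≈ 1.86 s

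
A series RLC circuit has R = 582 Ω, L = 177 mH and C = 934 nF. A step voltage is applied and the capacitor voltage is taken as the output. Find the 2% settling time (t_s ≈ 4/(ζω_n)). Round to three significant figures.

For a series RLC circuit (capacitor voltage as output), ω_n = 1/√(LC) = 1/√(177 mH · 934 nF) = 2460 rad/s.
ζ = (R/2)·√(C/L) = (582/2)·√(934 nF/177 mH) = 0.668.
t_s ≈ 4/(ζω_n) = 0.00243 s.

t_s ≈ 0.00243 s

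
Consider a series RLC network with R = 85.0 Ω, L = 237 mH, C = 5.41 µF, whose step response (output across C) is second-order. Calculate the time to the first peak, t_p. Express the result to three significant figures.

t_p ≈ 0.00363 s

For a series RLC circuit (capacitor voltage as output), ω_n = 1/√(LC) = 1/√(237 mH · 5.41 µF) = 883 rad/s.
ζ = (R/2)·√(C/L) = (85.0/2)·√(5.41 µF/237 mH) = 0.203.
ω_d = ω_n√(1−ζ²) = 865 rad/s. t_p = π/ω_d = 0.00363 s.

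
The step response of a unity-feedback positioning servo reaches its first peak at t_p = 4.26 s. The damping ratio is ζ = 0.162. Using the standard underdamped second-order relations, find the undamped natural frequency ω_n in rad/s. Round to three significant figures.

Peak time t_p = π/ω_d, so ω_d = π/t_p = π/4.26 = 0.737 rad/s.
ω_n = ω_d/√(1−ζ²) = 0.737/√0.974 = 0.747 rad/s.

ω_n ≈ 0.747 rad/s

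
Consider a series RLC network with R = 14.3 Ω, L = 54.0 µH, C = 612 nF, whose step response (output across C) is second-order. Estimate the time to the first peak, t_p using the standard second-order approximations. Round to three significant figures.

For a series RLC circuit (capacitor voltage as output), ω_n = 1/√(LC) = 1/√(54.0 µH · 612 nF) = 174000 rad/s.
ζ = (R/2)·√(C/L) = (14.3/2)·√(612 nF/54.0 µH) = 0.761.
ω_d = ω_n√(1−ζ²) = 113000 rad/s. t_p = π/ω_d = 0.0000278 s.

t_p ≈ 0.0000278 s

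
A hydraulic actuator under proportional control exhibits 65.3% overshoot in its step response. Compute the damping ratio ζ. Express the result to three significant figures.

ζ = −ln(OS)/√(π² + (ln OS)²). With OS = 0.653, ln OS = −0.4262 and ζ = 0.4262/3.170 = 0.134.

ζ ≈ 0.134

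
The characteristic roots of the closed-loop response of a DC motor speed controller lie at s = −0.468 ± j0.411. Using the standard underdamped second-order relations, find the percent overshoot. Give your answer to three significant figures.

The poles are at −σ ± jω_d with σ = 0.468 and ω_d = 0.411, so ω_n = √(σ²+ω_d²) = 0.623 rad/s and ζ = σ/ω_n = 0.751.
Overshoot: exp(−π·0.751/√(1−0.751²)) = 0.0280, i.e. 2.80%.

%OS ≈ 2.80%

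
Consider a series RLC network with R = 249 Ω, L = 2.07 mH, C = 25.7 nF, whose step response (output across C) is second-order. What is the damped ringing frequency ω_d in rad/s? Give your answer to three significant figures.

ω_d ≈ 123000 rad/s

For a series RLC circuit (capacitor voltage as output), ω_n = 1/√(LC) = 1/√(2.07 mH · 25.7 nF) = 137000 rad/s.
ζ = (R/2)·√(C/L) = (249/2)·√(25.7 nF/2.07 mH) = 0.439.
The damped frequency ω_d = ω_n√(1−ζ²) = 123000 rad/s.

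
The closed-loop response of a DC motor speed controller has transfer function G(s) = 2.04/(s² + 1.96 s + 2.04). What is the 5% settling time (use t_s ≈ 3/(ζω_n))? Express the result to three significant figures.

t_s ≈ 3.06 s

ω_n = √2.04 = 1.43 rad/s; ζ = 1.96/(2·1.43) = 0.686.
t_s ≈ 3/(ζω_n) = 3/(0.686·1.43) = 3.06 s.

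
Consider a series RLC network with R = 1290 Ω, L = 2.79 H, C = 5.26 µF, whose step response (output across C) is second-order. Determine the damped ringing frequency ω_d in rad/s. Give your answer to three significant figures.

For a series RLC circuit (capacitor voltage as output), ω_n = 1/√(LC) = 1/√(2.79 H · 5.26 µF) = 261 rad/s.
ζ = (R/2)·√(C/L) = (1290/2)·√(5.26 µF/2.79 H) = 0.886.
The damped frequency ω_d = ω_n√(1−ζ²) = 121 rad/s.

ω_d ≈ 121 rad/s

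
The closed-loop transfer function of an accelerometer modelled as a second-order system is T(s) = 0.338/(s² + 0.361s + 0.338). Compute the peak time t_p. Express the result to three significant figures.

Comparing the denominator to s² + 2ζω_n s + ω_n²: ω_n = √0.338 = 0.581 rad/s, and 2ζω_n = 0.361 so ζ = 0.361/(2·0.581) = 0.310.
ω_d = 0.581·√(1 − 0.310²) = 0.553 rad/s. Then t_p = π/ω_d = 5.68 s.

t_p ≈ 5.68 s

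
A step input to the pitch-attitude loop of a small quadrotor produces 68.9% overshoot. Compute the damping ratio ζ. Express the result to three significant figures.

Inverting the overshoot relation: ζ = |ln 0.689|/√(π² + ln²0.689) = 0.118.

ζ ≈ 0.118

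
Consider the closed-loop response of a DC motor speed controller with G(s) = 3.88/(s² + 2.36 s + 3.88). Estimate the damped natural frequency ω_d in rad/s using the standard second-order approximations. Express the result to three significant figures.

ω_d ≈ 1.58 rad/s

ω_n = √3.88 = 1.97 rad/s; ζ = 2.36/(2·1.97) = 0.599.
ω_d = ω_n√(1−ζ²) = 1.58 rad/s.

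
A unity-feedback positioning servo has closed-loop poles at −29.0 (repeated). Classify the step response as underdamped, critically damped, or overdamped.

Since there is a repeated negative-real pole, the response is critically damped.

critically damped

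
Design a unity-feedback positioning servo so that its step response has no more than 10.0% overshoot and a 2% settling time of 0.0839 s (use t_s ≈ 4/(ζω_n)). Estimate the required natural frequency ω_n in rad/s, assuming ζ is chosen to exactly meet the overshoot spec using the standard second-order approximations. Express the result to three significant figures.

From %OS = 100·exp(−πζ/√(1−ζ²)), invert to get ζ = −ln(OS)/√(π² + ln²(OS)) with OS = 0.100.
−ln 0.100 = 2.303, so ζ = 2.303/√(π² + 5.302) = 0.591.
Then ω_n = 4/(ζ t_s) = 4/(0.591 × 0.0839) = 80.6 rad/s.

ω_n ≈ 80.6 rad/s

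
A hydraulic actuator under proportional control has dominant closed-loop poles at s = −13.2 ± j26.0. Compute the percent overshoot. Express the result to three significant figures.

%OS ≈ 20.3%

|pole| = ω_n = √(13.2² + 26.0²) = 29.2 rad/s; ζ = cos θ = σ/ω_n = 0.453.
%OS = 100 e^{−πζ/√(1−ζ²)} with ζ = 0.453 gives 20.3%.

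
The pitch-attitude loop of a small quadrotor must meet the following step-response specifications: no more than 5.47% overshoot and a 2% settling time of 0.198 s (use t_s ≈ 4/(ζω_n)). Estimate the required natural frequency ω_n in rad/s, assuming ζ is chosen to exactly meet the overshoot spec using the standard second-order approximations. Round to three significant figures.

ω_n ≈ 29.8 rad/s

ζ = −ln(OS)/√(π² + (ln OS)²). With OS = 0.0547, ln OS = −2.906 and ζ = 2.906/4.279 = 0.679.
From t_s ≈ 4/(ζω_n): ω_n = 4/(ζ·t_s) = 4/(0.679·0.198) = 29.8 rad/s.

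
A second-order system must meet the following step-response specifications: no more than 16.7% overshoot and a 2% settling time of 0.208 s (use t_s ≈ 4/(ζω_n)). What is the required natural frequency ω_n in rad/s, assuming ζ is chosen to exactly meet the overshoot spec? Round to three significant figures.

ω_n ≈ 38.8 rad/s

Inverting the overshoot relation: ζ = |ln 0.167|/√(π² + ln²0.167) = 0.495.
From t_s ≈ 4/(ζω_n): ω_n = 4/(ζ·t_s) = 4/(0.495·0.208) = 38.8 rad/s.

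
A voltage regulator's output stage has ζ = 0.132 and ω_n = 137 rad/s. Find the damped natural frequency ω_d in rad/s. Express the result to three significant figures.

ω_d = ω_n√(1−ζ²) = 137·√0.983 = 136 rad/s.

ω_d ≈ 136 rad/s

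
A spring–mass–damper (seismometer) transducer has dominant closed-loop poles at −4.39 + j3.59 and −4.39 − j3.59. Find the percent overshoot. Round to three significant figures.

With σ = 4.39, ω_d = 3.59: ω_n = √(σ²+ω_d²) = 5.67 rad/s, ζ = σ/ω_n = 0.774.
%OS = 100 e^{−πζ/√(1−ζ²)} with ζ = 0.774 gives 2.15%.

%OS ≈ 2.15%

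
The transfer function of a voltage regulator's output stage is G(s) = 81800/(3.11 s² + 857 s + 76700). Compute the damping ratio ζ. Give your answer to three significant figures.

ζ ≈ 0.877

Dividing through by 3.11: denominator becomes s² + 275.6 s + 24660.
So ω_n = √24660 = 157 rad/s and ζ = 275.6/(2·157) = 0.877.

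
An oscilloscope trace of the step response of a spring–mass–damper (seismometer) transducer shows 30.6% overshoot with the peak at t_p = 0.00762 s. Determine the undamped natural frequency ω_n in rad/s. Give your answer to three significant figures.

From the overshoot, ζ = −ln(OS)/√(π²+ln²(OS)) = 0.353.
From t_p = π/ω_d, ω_d = π/0.00762 = 412 rad/s, so ω_n = ω_d/√(1−ζ²) = 441 rad/s.

ω_n ≈ 441 rad/s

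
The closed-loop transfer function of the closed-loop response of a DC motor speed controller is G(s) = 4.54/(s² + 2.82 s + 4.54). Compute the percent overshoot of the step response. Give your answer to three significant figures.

ω_n = √4.54 = 2.13 rad/s; ζ = 2.82/(2·2.13) = 0.662.
Overshoot: exp(−π·0.662/√(1−0.662²)) = 0.0625, i.e. 6.25%.

%OS ≈ 6.25%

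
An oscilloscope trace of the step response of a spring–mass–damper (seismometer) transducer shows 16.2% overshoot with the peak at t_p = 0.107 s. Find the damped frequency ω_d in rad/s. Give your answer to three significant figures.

ω_d ≈ 29.4 rad/s

t_p = π/ω_d, so ω_d = π/0.107 = 29.4 rad/s.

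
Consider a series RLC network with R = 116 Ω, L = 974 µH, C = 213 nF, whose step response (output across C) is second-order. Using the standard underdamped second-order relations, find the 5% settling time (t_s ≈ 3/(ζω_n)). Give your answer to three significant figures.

For a series RLC circuit (capacitor voltage as output), ω_n = 1/√(LC) = 1/√(974 µH · 213 nF) = 69400 rad/s.
ζ = (R/2)·√(C/L) = (116/2)·√(213 nF/974 µH) = 0.858.
t_s ≈ 3/(ζω_n) = 0.0000504 s.

t_s ≈ 0.0000504 s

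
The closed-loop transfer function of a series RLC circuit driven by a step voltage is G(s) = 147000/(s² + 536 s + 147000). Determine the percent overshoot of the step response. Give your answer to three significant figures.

%OS ≈ 4.64%

Matching coefficients with s² + 2ζω_n s + ω_n² gives ω_n² = 147000 ⇒ ω_n = 383 rad/s, and ζ = 536/(2ω_n) = 0.699.
%OS = 100·exp(−πζ/√(1−ζ²)) = 4.64%.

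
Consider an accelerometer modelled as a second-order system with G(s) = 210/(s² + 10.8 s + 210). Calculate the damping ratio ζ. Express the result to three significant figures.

ω_n = √210 = 14.5 rad/s; ζ = 10.8/(2·14.5) = 0.373.

ζ ≈ 0.373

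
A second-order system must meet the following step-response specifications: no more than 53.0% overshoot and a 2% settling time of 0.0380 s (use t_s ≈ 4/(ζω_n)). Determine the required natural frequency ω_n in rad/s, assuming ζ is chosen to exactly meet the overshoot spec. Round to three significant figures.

ω_n ≈ 531 rad/s

ζ = −ln(OS)/√(π² + (ln OS)²). With OS = 0.530, ln OS = −0.6349 and ζ = 0.6349/3.205 = 0.198.
From t_s ≈ 4/(ζω_n): ω_n = 4/(ζ·t_s) = 4/(0.198·0.0380) = 531 rad/s.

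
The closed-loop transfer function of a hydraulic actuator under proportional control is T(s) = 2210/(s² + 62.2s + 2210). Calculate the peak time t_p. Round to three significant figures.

t_p ≈ 0.0891 s

Matching coefficients with s² + 2ζω_n s + ω_n² gives ω_n² = 2210 ⇒ ω_n = 47.0 rad/s, and ζ = 62.2/(2ω_n) = 0.662.
ω_d = ω_n√(1−ζ²) = 35.3 rad/s. Then t_p = π/ω_d = 0.0891 s.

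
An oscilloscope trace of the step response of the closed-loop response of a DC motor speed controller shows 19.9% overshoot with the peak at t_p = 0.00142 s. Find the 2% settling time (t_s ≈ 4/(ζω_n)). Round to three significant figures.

t_s ≈ 0.00352 s

The overshoot fixes ζ = −ln(OS)/√(π²+ln²(OS)) = 0.457.
From t_p = π/ω_d, ω_d = π/0.00142 = 2210 rad/s, so ω_n = ω_d/√(1−ζ²) = 2490 rad/s.
t_s ≈ 4/(ζω_n) = 4/(0.457·2490) = 0.00352 s.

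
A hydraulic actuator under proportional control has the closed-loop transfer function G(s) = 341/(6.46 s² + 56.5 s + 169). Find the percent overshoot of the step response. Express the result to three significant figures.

Dividing through by 6.46: denominator becomes s² + 8.746 s + 26.16.
So ω_n = √26.16 = 5.11 rad/s and ζ = 8.746/(2·5.11) = 0.855.
%OS = 100 e^{−πζ/√(1−ζ²)} with ζ = 0.855 gives 0.563%.

%OS ≈ 0.563%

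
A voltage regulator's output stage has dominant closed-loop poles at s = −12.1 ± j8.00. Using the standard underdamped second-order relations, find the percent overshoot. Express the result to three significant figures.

%OS ≈ 0.864%

With σ = 12.1, ω_d = 8.00: ω_n = √(σ²+ω_d²) = 14.5 rad/s, ζ = σ/ω_n = 0.834.
%OS = 100·exp(−πζ/√(1−ζ²)) = 0.864%.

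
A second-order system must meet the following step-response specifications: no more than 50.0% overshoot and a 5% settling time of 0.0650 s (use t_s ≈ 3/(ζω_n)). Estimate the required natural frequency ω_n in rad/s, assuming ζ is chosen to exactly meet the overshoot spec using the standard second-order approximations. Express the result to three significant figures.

ω_n ≈ 214 rad/s

From %OS = 100·exp(−πζ/√(1−ζ²)), invert to get ζ = −ln(OS)/√(π² + ln²(OS)) with OS = 0.500.
−ln 0.500 = 0.6931, so ζ = 0.6931/√(π² + 0.4805) = 0.215.
Then ω_n = 3/(ζ t_s) = 3/(0.215 × 0.0650) = 214 rad/s.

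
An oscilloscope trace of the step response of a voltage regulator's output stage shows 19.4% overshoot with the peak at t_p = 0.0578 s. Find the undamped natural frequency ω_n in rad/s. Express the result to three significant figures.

ω_n ≈ 61.3 rad/s

The overshoot fixes ζ = −ln(OS)/√(π²+ln²(OS)) = 0.463.
t_p = π/ω_d ⇒ ω_d = 54.4 rad/s; then ω_n = ω_d/√(1−ζ²) = 61.3 rad/s.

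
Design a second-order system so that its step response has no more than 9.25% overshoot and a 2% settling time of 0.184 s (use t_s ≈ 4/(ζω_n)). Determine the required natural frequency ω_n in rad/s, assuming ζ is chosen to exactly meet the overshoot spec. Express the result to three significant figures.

ω_n ≈ 36.0 rad/s

From %OS = 100·exp(−πζ/√(1−ζ²)), invert to get ζ = −ln(OS)/√(π² + ln²(OS)) with OS = 0.0925.
−ln 0.0925 = 2.381, so ζ = 2.381/√(π² + 5.667) = 0.604.
From t_s ≈ 4/(ζω_n): ω_n = 4/(ζ·t_s) = 4/(0.604·0.184) = 36.0 rad/s.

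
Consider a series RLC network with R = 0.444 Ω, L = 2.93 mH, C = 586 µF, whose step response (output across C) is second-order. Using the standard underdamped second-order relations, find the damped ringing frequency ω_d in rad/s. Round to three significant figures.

ω_d ≈ 759 rad/s

For a series RLC circuit (capacitor voltage as output), ω_n = 1/√(LC) = 1/√(2.93 mH · 586 µF) = 763 rad/s.
ζ = (R/2)·√(C/L) = (0.444/2)·√(586 µF/2.93 mH) = 0.0993.
ω_d = ω_n√(1−ζ²) = 759 rad/s.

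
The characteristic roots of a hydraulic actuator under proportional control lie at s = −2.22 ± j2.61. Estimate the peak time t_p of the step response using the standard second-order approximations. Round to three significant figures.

t_p = π/ω_d with ω_d = 2.61 (the imaginary part), so t_p = 1.20 s.

t_p ≈ 1.20 s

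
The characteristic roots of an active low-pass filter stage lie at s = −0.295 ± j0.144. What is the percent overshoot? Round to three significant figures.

%OS ≈ 0.160%

The poles are at −σ ± jω_d with σ = 0.295 and ω_d = 0.144, so ω_n = √(σ²+ω_d²) = 0.328 rad/s and ζ = σ/ω_n = 0.899.
Overshoot: exp(−π·0.899/√(1−0.899²)) = 0.00160, i.e. 0.160%.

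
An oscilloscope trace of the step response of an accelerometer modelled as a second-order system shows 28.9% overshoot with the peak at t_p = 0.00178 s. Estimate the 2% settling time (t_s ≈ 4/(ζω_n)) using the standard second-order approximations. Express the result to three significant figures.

t_s ≈ 0.00574 s

From the overshoot, ζ = −ln(OS)/√(π²+ln²(OS)) = 0.367.
From t_p = π/ω_d, ω_d = π/0.00178 = 1760 rad/s, so ω_n = ω_d/√(1−ζ²) = 1900 rad/s.
t_s ≈ 4/(ζω_n) = 4/(0.367·1900) = 0.00574 s.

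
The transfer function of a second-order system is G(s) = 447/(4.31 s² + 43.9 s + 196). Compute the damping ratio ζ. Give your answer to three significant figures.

ζ ≈ 0.755

Dividing through by 4.31: denominator becomes s² + 10.19 s + 45.48.
So ω_n = √45.48 = 6.74 rad/s and ζ = 10.19/(2·6.74) = 0.755.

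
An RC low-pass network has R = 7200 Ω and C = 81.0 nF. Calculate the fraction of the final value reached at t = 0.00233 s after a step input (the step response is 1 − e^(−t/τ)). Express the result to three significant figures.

y/y_∞ ≈ 0.982

τ = RC = 7200 × 81.0 nF = 0.000583 s.
y(t)/y_∞ = 1 − e^(−t/τ) = 1 − e^(−0.00233/0.000583) = 1 − e^(−4.00) = 0.982.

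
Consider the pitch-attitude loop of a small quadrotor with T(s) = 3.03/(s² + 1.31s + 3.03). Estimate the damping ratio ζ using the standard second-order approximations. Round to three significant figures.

ζ ≈ 0.376

Matching coefficients with s² + 2ζω_n s + ω_n² gives ω_n² = 3.03 ⇒ ω_n = 1.74 rad/s, and ζ = 1.31/(2ω_n) = 0.376.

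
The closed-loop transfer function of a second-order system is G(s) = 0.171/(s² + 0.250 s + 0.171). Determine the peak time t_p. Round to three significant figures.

t_p ≈ 7.97 s

ω_n = √0.171 = 0.414 rad/s; ζ = 0.250/(2·0.414) = 0.302.
ω_d = ω_n√(1−ζ²) = 0.394 rad/s. Then t_p = π/ω_d = 7.97 s.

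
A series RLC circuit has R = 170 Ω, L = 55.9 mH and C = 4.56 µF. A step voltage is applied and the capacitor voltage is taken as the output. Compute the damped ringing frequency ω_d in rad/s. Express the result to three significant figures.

For a series RLC circuit (capacitor voltage as output), ω_n = 1/√(LC) = 1/√(55.9 mH · 4.56 µF) = 1980 rad/s.
ζ = (R/2)·√(C/L) = (170/2)·√(4.56 µF/55.9 mH) = 0.768.
ω_d = 1980·√(1 − 0.768²) = 1270 rad/s.

ω_d ≈ 1270 rad/s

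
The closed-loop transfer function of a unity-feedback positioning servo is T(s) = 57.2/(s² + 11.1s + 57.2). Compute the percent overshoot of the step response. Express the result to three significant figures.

%OS ≈ 3.36%

Matching coefficients with s² + 2ζω_n s + ω_n² gives ω_n² = 57.2 ⇒ ω_n = 7.56 rad/s, and ζ = 11.1/(2ω_n) = 0.734.
%OS = 100 e^{−πζ/√(1−ζ²)} with ζ = 0.734 gives 3.36%.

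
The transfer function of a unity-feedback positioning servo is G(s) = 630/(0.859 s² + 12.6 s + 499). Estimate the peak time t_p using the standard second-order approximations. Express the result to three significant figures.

Dividing through by 0.859: denominator becomes s² + 14.67 s + 580.9.
So ω_n = √580.9 = 24.1 rad/s and ζ = 14.67/(2·24.1) = 0.304.
The damped frequency ω_d = ω_n√(1−ζ²) = 23.0 rad/s. t_p = π/ω_d = 0.137 s.

t_p ≈ 0.137 s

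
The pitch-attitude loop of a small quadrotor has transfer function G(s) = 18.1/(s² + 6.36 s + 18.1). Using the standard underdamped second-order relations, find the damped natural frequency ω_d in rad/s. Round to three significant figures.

ω_d ≈ 2.83 rad/s

Matching coefficients with s² + 2ζω_n s + ω_n² gives ω_n² = 18.1 ⇒ ω_n = 4.25 rad/s, and ζ = 6.36/(2ω_n) = 0.747.
The damped frequency ω_d = ω_n√(1−ζ²) = 2.83 rad/s.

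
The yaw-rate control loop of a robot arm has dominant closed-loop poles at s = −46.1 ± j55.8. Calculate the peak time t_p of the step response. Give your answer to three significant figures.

t_p ≈ 0.0563 s

t_p = π/ω_d with ω_d = 55.8 (the imaginary part), so t_p = 0.0563 s.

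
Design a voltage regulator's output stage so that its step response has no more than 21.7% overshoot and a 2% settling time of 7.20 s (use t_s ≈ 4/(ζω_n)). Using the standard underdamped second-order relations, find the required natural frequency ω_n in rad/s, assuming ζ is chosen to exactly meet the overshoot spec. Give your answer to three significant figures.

ω_n ≈ 1.27 rad/s

From %OS = 100·exp(−πζ/√(1−ζ²)), invert to get ζ = −ln(OS)/√(π² + ln²(OS)) with OS = 0.217.
−ln 0.217 = 1.528, so ζ = 1.528/√(π² + 2.334) = 0.437.
Then ω_n = 4/(ζ t_s) = 4/(0.437 × 7.20) = 1.27 rad/s.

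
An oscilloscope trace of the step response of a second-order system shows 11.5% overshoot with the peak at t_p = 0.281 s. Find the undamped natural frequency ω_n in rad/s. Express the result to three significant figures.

ω_n ≈ 13.6 rad/s

The overshoot fixes ζ = −ln(OS)/√(π²+ln²(OS)) = 0.567.
t_p = π/ω_d ⇒ ω_d = 11.2 rad/s; then ω_n = ω_d/√(1−ζ²) = 13.6 rad/s.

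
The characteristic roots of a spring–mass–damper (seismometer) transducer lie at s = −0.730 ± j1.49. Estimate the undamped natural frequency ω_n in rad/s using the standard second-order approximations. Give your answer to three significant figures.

With σ = 0.730, ω_d = 1.49: ω_n = √(σ²+ω_d²) = 1.66 rad/s, ζ = σ/ω_n = 0.440.

ω_n ≈ 1.66 rad/s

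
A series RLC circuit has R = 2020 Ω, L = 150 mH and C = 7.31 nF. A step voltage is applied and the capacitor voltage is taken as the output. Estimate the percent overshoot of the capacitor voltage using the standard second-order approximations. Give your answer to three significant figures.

For a series RLC circuit (capacitor voltage as output), ω_n = 1/√(LC) = 1/√(150 mH · 7.31 nF) = 30200 rad/s.
ζ = (R/2)·√(C/L) = (2020/2)·√(7.31 nF/150 mH) = 0.223.
Overshoot: exp(−π·0.223/√(1−0.223²)) = 0.487, i.e. 48.7%.

%OS ≈ 48.7%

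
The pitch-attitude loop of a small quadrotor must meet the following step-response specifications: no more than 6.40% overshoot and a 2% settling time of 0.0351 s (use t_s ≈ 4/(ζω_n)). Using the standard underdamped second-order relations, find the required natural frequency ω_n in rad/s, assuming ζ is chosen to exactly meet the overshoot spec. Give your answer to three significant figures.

From %OS = 100·exp(−πζ/√(1−ζ²)), invert to get ζ = −ln(OS)/√(π² + ln²(OS)) with OS = 0.0640.
−ln 0.0640 = 2.749, so ζ = 2.749/√(π² + 7.556) = 0.659.
Then ω_n = 4/(ζ t_s) = 4/(0.659 × 0.0351) = 173 rad/s.

ω_n ≈ 173 rad/s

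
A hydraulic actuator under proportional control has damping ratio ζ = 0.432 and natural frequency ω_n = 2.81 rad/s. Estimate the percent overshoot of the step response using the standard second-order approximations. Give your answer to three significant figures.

%OS ≈ 22.2%

For an underdamped second-order system, %OS = 100·exp(−πζ/√(1−ζ²)).
πζ/√(1−ζ²) = π·0.432/√(1−0.187) = 1.505, so %OS = 100·e^(−1.505) = 22.2%.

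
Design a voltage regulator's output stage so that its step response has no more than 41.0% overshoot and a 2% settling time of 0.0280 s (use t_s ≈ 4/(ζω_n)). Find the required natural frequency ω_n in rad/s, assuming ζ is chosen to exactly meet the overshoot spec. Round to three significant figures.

ζ = −ln(OS)/√(π² + (ln OS)²). With OS = 0.410, ln OS = −0.8916 and ζ = 0.8916/3.266 = 0.273.
From t_s ≈ 4/(ζω_n): ω_n = 4/(ζ·t_s) = 4/(0.273·0.0280) = 523 rad/s.

ω_n ≈ 523 rad/s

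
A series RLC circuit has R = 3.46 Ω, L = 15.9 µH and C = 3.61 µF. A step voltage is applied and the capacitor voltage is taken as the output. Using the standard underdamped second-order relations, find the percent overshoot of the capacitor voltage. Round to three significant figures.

For a series RLC circuit (capacitor voltage as output), ω_n = 1/√(LC) = 1/√(15.9 µH · 3.61 µF) = 132000 rad/s.
ζ = (R/2)·√(C/L) = (3.46/2)·√(3.61 µF/15.9 µH) = 0.824.
%OS = 100·exp(−πζ/√(1−ζ²)) = 1.03%.

%OS ≈ 1.03%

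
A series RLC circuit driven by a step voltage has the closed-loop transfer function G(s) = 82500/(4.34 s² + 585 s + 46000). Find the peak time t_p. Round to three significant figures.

Dividing through by 4.34: denominator becomes s² + 134.8 s + 10600.
So ω_n = √10600 = 103 rad/s and ζ = 134.8/(2·103) = 0.655.
The damped frequency ω_d = ω_n√(1−ζ²) = 77.8 rad/s. t_p = π/ω_d = 0.0404 s.

t_p ≈ 0.0404 s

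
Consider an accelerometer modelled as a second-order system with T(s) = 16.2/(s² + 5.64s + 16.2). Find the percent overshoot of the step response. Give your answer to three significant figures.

%OS ≈ 4.57%

ω_n = √16.2 = 4.02 rad/s; ζ = 5.64/(2·4.02) = 0.701.
%OS = 100 e^{−πζ/√(1−ζ²)} with ζ = 0.701 gives 4.57%.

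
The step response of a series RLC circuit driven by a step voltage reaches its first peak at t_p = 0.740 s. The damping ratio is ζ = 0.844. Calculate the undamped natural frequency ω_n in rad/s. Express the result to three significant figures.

ω_n ≈ 7.92 rad/s

Peak time t_p = π/ω_d, so ω_d = π/t_p = π/0.740 = 4.25 rad/s.
ω_n = ω_d/√(1−ζ²) = 4.25/√0.288 = 7.92 rad/s.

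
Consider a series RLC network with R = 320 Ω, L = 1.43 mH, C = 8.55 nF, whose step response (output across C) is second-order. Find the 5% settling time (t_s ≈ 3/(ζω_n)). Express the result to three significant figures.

For a series RLC circuit (capacitor voltage as output), ω_n = 1/√(LC) = 1/√(1.43 mH · 8.55 nF) = 286000 rad/s.
ζ = (R/2)·√(C/L) = (320/2)·√(8.55 nF/1.43 mH) = 0.391.
t_s ≈ 3/(ζω_n) = 0.0000268 s.

t_s ≈ 0.0000268 s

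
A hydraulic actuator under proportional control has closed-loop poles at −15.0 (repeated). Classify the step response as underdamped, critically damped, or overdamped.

Since there is a repeated negative-real pole, the response is critically damped.

critically damped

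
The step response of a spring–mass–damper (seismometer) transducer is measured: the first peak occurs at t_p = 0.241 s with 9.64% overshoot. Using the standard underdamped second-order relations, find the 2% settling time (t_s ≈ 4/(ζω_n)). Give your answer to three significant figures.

t_s ≈ 0.412 s

ζ from %OS: ζ = |ln 0.0964|/√(π²+ln²0.0964) = 0.597.
From t_p = π/ω_d, ω_d = π/0.241 = 13.0 rad/s, so ω_n = ω_d/√(1−ζ²) = 16.3 rad/s.
t_s ≈ 4/(ζω_n) = 4/(0.597·16.3) = 0.412 s.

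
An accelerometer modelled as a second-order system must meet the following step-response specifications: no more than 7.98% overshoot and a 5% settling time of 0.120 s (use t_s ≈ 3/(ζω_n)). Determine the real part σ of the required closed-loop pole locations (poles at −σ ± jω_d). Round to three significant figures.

σ ≈ 25.0

The settling-time spec alone fixes σ = ζω_n = 3/t_s = 3/0.120 = 25.0.
(Overshoot then fixes ζ = 0.627 and hence ω_d = σ·√(1−ζ²)/ζ = 31.1 rad/s.)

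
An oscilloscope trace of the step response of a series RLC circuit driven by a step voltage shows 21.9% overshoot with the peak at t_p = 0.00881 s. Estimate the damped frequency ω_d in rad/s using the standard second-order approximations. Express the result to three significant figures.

ω_d ≈ 357 rad/s

t_p = π/ω_d, so ω_d = π/0.00881 = 357 rad/s.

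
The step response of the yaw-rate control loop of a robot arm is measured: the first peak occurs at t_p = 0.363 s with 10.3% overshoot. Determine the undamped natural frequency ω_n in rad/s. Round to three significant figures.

ω_n ≈ 10.7 rad/s

From the overshoot, ζ = −ln(OS)/√(π²+ln²(OS)) = 0.586.
From t_p = π/ω_d, ω_d = π/0.363 = 8.65 rad/s, so ω_n = ω_d/√(1−ζ²) = 10.7 rad/s.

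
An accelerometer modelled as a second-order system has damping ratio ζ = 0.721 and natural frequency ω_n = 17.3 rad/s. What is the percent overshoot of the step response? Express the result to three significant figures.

%OS ≈ 3.81%

For an underdamped second-order system, %OS = 100·exp(−πζ/√(1−ζ²)).
πζ/√(1−ζ²) = π·0.721/√(1−0.520) = 3.269, so %OS = 100·e^(−3.269) = 3.81%.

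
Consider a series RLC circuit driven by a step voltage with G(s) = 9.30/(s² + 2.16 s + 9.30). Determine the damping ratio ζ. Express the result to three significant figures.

Comparing the denominator to s² + 2ζω_n s + ω_n²: ω_n = √9.30 = 3.05 rad/s, and 2ζω_n = 2.16 so ζ = 2.16/(2·3.05) = 0.354.

ζ ≈ 0.354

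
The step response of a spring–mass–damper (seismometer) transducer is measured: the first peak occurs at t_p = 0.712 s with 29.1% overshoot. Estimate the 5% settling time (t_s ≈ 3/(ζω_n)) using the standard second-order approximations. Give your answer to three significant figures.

t_s ≈ 1.73 s

From the overshoot, ζ = −ln(OS)/√(π²+ln²(OS)) = 0.366.
From t_p = π/ω_d, ω_d = π/0.712 = 4.41 rad/s, so ω_n = ω_d/√(1−ζ²) = 4.74 rad/s.
t_s ≈ 3/(ζω_n) = 3/(0.366·4.74) = 1.73 s.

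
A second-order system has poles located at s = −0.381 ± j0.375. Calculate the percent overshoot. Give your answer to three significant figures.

%OS ≈ 4.11%

With σ = 0.381, ω_d = 0.375: ω_n = √(σ²+ω_d²) = 0.535 rad/s, ζ = σ/ω_n = 0.713.
%OS = 100·exp(−πζ/√(1−ζ²)) = 4.11%.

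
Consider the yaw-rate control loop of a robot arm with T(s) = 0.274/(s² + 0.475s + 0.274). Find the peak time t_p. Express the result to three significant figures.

Matching coefficients with s² + 2ζω_n s + ω_n² gives ω_n² = 0.274 ⇒ ω_n = 0.523 rad/s, and ζ = 0.475/(2ω_n) = 0.454.
The damped frequency ω_d = ω_n√(1−ζ²) = 0.466 rad/s. Then t_p = π/ω_d = 6.73 s.

t_p ≈ 6.73 s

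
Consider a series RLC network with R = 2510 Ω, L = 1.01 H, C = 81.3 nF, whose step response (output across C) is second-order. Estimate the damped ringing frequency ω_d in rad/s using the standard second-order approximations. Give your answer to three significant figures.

ω_d ≈ 3260 rad/s

For a series RLC circuit (capacitor voltage as output), ω_n = 1/√(LC) = 1/√(1.01 H · 81.3 nF) = 3490 rad/s.
ζ = (R/2)·√(C/L) = (2510/2)·√(81.3 nF/1.01 H) = 0.356.
The damped frequency ω_d = ω_n√(1−ζ²) = 3260 rad/s.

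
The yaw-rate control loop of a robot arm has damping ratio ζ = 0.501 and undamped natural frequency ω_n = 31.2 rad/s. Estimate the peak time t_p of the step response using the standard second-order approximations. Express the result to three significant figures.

The damped frequency is ω_d = ω_n√(1−ζ²) = 31.2·√(1−0.251) = 27.0 rad/s.
Peak time t_p = π/ω_d = π/27.0 = 0.116 s.

t_p ≈ 0.116 s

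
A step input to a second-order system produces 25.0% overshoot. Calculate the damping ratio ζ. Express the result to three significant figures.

ζ = −ln(OS)/√(π² + (ln OS)²). With OS = 0.250, ln OS = −1.386 and ζ = 1.386/3.434 = 0.404.

ζ ≈ 0.404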